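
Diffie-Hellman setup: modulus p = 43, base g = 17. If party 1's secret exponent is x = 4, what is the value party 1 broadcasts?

15

Public value = 17^4 mod 43.
17^1 ≡ 17 (mod 43)
17^2 = (17^1)^2 ≡ 17^2 = 289 ≡ 31 (mod 43)
17^4 = (17^2)^2 ≡ 31^2 = 961 ≡ 15 (mod 43)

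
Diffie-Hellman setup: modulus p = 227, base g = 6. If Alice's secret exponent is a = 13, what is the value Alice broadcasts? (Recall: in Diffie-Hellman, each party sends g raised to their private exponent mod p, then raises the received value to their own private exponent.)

224

Public value = 6^13 (mod 227).
6^1 ≡ 6 (mod 227)
6^2 = (6^1)^2 ≡ 6^2 = 36 ≡ 36 (mod 227)
6^4 = (6^2)^2 ≡ 36^2 = 1296 ≡ 161 (mod 227)
6^8 = (6^4)^2 ≡ 161^2 = 25921 ≡ 43 (mod 227)
6^13 = 6^8 · 6^4 · 6^1 ≡ 43 · 161 · 6 ≡ 224 (mod 227).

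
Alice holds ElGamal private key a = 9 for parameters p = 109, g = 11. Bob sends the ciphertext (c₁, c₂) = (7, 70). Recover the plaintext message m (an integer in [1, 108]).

98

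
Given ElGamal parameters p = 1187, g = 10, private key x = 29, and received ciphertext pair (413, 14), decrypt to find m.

324

Shared mask s = c₁^x mod p = 413^29 mod 1187.
413^1 ≡ 413 (mod 1187)
413^2 = (413^1)^2 ≡ 413^2 = 170569 ≡ 828 (mod 1187)
413^4 = (413^2)^2 ≡ 828^2 = 685584 ≡ 685 (mod 1187)
413^8 = (413^4)^2 ≡ 685^2 = 469225 ≡ 360 (mod 1187)
413^16 = (413^8)^2 ≡ 360^2 = 129600 ≡ 217 (mod 1187)
413^29 = 413^16 · 413^8 · 413^4 · 413^1 ≡ 217 · 360 · 685 · 413 ≡ 447 (mod 1187).
So s = 447; s⁻¹ ≡ 871 (mod 1187).
m = c₂ · s⁻¹ mod 1187 = 14 · 871 mod 1187 = 324.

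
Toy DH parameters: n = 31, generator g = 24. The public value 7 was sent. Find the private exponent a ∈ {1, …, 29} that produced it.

Try successive powers of 24 modulo 31:
24^1 ≡ 24
24^2 ≡ 18
24^3 ≡ 29
24^4 ≡ 14
24^5 ≡ 26
24^6 ≡ 4
24^7 ≡ 3
24^8 ≡ 10
24^9 ≡ 23
24^10 ≡ 25
24^11 ≡ 11
24^12 ≡ 16
24^13 ≡ 12
24^14 ≡ 9
24^15 ≡ 30
24^16 ≡ 7
Found: a = 16.

16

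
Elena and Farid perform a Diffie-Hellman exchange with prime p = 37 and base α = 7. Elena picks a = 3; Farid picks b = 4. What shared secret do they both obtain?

10

Farid sends B = α^b mod p = 7^4 mod 37.
7^1 ≡ 7 (mod 37)
7^2 = (7^1)^2 ≡ 7^2 = 49 ≡ 12 (mod 37)
7^4 = (7^2)^2 ≡ 12^2 = 144 ≡ 33 (mod 37)
So B = 33. Elena then computes K = B^a mod p = 33^3 mod 37.
33^1 ≡ 33 (mod 37)
33^2 = (33^1)^2 ≡ 33^2 = 1089 ≡ 16 (mod 37)
33^3 = 33^2 · 33^1 ≡ 16 · 33 ≡ 10 (mod 37).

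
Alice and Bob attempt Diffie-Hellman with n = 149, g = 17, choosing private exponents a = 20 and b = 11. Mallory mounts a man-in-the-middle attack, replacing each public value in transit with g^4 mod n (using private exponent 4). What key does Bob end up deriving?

Bob receives Mallory's public value M = 17^4 mod 149 instead of the honest one.
17^1 ≡ 17 (mod 149)
17^2 = (17^1)^2 ≡ 17^2 = 289 ≡ 140 (mod 149)
17^4 = (17^2)^2 ≡ 140^2 = 19600 ≡ 81 (mod 149)
So M = 81. Bob computes K = M^11 mod 149.
81^1 ≡ 81 (mod 149)
81^2 = (81^1)^2 ≡ 81^2 = 6561 ≡ 5 (mod 149)
81^4 = (81^2)^2 ≡ 5^2 = 25 ≡ 25 (mod 149)
81^8 = (81^4)^2 ≡ 25^2 = 625 ≡ 29 (mod 149)
81^11 = 81^8 · 81^2 · 81^1 ≡ 29 · 5 · 81 ≡ 123 (mod 149).

123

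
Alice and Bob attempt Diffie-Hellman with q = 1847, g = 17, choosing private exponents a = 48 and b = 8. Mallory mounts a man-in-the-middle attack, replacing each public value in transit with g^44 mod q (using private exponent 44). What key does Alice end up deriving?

719

Alice receives Mallory's public value M = 17^44 mod 1847 instead of the honest one.
17^1 ≡ 17 (mod 1847)
17^2 = (17^1)^2 ≡ 17^2 = 289 ≡ 289 (mod 1847)
17^4 = (17^2)^2 ≡ 289^2 = 83521 ≡ 406 (mod 1847)
17^8 = (17^4)^2 ≡ 406^2 = 164836 ≡ 453 (mod 1847)
17^16 = (17^8)^2 ≡ 453^2 = 205209 ≡ 192 (mod 1847)
17^32 = (17^16)^2 ≡ 192^2 = 36864 ≡ 1771 (mod 1847)
17^44 = 17^32 · 17^8 · 17^4 ≡ 1771 · 453 · 406 ≡ 328 (mod 1847).
So M = 328. Alice computes K = M^48 mod 1847.
328^1 ≡ 328 (mod 1847)
328^2 = (328^1)^2 ≡ 328^2 = 107584 ≡ 458 (mod 1847)
328^4 = (328^2)^2 ≡ 458^2 = 209764 ≡ 1053 (mod 1847)
328^8 = (328^4)^2 ≡ 1053^2 = 1108809 ≡ 609 (mod 1847)
328^16 = (328^8)^2 ≡ 609^2 = 370881 ≡ 1481 (mod 1847)
328^32 = (328^16)^2 ≡ 1481^2 = 2193361 ≡ 972 (mod 1847)
328^48 = 328^32 · 328^16 ≡ 972 · 1481 ≡ 719 (mod 1847).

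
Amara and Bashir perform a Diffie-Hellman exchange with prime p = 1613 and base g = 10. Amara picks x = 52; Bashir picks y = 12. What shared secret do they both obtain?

1091

Amara sends A = g^x mod p = 10^52 mod 1613.
10^1 ≡ 10 (mod 1613)
10^2 = (10^1)^2 ≡ 10^2 = 100 ≡ 100 (mod 1613)
10^4 = (10^2)^2 ≡ 100^2 = 10000 ≡ 322 (mod 1613)
10^8 = (10^4)^2 ≡ 322^2 = 103684 ≡ 452 (mod 1613)
10^16 = (10^8)^2 ≡ 452^2 = 204304 ≡ 1066 (mod 1613)
10^32 = (10^16)^2 ≡ 1066^2 = 1136356 ≡ 804 (mod 1613)
10^52 = 10^32 · 10^16 · 10^4 ≡ 804 · 1066 · 322 ≡ 1599 (mod 1613).
So A = 1599. Bashir then computes K = A^y mod p = 1599^12 mod 1613.
1599^1 ≡ 1599 (mod 1613)
1599^2 = (1599^1)^2 ≡ 1599^2 = 2556801 ≡ 196 (mod 1613)
1599^4 = (1599^2)^2 ≡ 196^2 = 38416 ≡ 1317 (mod 1613)
1599^8 = (1599^4)^2 ≡ 1317^2 = 1734489 ≡ 514 (mod 1613)
1599^12 = 1599^8 · 1599^4 ≡ 514 · 1317 ≡ 1091 (mod 1613).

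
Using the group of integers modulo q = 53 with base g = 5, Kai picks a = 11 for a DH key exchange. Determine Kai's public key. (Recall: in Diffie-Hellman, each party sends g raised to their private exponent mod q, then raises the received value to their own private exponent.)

20

Public value = 5^11 mod 53.
5^1 ≡ 5 (mod 53)
5^2 = (5^1)^2 ≡ 5^2 = 25 ≡ 25 (mod 53)
5^4 = (5^2)^2 ≡ 25^2 = 625 ≡ 42 (mod 53)
5^8 = (5^4)^2 ≡ 42^2 = 1764 ≡ 15 (mod 53)
5^11 = 5^8 · 5^2 · 5^1 ≡ 15 · 25 · 5 ≡ 20 (mod 53).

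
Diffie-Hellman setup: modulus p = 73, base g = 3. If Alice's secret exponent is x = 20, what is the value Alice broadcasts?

Public value = 3^20 (mod 73).
3^1 ≡ 3 (mod 73)
3^2 = (3^1)^2 ≡ 3^2 = 9 ≡ 9 (mod 73)
3^4 = (3^2)^2 ≡ 9^2 = 81 ≡ 8 (mod 73)
3^8 = (3^4)^2 ≡ 8^2 = 64 ≡ 64 (mod 73)
3^16 = (3^8)^2 ≡ 64^2 = 4096 ≡ 8 (mod 73)
3^20 = 3^16 · 3^4 ≡ 8 · 8 ≡ 64 (mod 73).

64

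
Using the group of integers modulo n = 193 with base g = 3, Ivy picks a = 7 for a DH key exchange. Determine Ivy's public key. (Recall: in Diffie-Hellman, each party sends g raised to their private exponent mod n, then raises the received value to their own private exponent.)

Public value = 3^7 mod 193.
3^1 ≡ 3 (mod 193)
3^2 = (3^1)^2 ≡ 3^2 = 9 ≡ 9 (mod 193)
3^4 = (3^2)^2 ≡ 9^2 = 81 ≡ 81 (mod 193)
3^7 = 3^4 · 3^2 · 3^1 ≡ 81 · 9 · 3 ≡ 64 (mod 193).

64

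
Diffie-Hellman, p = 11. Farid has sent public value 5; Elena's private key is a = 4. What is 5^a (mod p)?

9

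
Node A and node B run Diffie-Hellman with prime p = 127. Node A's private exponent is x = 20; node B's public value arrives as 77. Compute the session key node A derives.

94

Shared key K = 77^20 mod 127.
77^1 ≡ 77 (mod 127)
77^2 = (77^1)^2 ≡ 77^2 = 5929 ≡ 87 (mod 127)
77^4 = (77^2)^2 ≡ 87^2 = 7569 ≡ 76 (mod 127)
77^8 = (77^4)^2 ≡ 76^2 = 5776 ≡ 61 (mod 127)
77^16 = (77^8)^2 ≡ 61^2 = 3721 ≡ 38 (mod 127)
77^20 = 77^16 · 77^4 ≡ 38 · 76 ≡ 94 (mod 127).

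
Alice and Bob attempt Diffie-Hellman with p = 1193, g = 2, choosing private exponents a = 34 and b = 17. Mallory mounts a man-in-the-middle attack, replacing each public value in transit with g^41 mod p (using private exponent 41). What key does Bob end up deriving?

Bob receives Mallory's public value M = 2^41 mod 1193 instead of the honest one.
2^1 ≡ 2 (mod 1193)
2^2 = (2^1)^2 ≡ 2^2 = 4 ≡ 4 (mod 1193)
2^4 = (2^2)^2 ≡ 4^2 = 16 ≡ 16 (mod 1193)
2^8 = (2^4)^2 ≡ 16^2 = 256 ≡ 256 (mod 1193)
2^16 = (2^8)^2 ≡ 256^2 = 65536 ≡ 1114 (mod 1193)
2^32 = (2^16)^2 ≡ 1114^2 = 1240996 ≡ 276 (mod 1193)
2^41 = 2^32 · 2^8 · 2^1 ≡ 276 · 256 · 2 ≡ 538 (mod 1193).
So M = 538. Bob computes K = M^17 mod 1193.
538^1 ≡ 538 (mod 1193)
538^2 = (538^1)^2 ≡ 538^2 = 289444 ≡ 738 (mod 1193)
538^4 = (538^2)^2 ≡ 738^2 = 544644 ≡ 636 (mod 1193)
538^8 = (538^4)^2 ≡ 636^2 = 404496 ≡ 69 (mod 1193)
538^16 = (538^8)^2 ≡ 69^2 = 4761 ≡ 1182 (mod 1193)
538^17 = 538^16 · 538^1 ≡ 1182 · 538 ≡ 47 (mod 1193).

47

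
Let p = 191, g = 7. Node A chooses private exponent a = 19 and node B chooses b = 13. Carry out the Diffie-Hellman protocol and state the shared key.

Node B sends B = g^b mod p = 7^13 mod 191.
7^1 ≡ 7 (mod 191)
7^2 = (7^1)^2 ≡ 7^2 = 49 ≡ 49 (mod 191)
7^4 = (7^2)^2 ≡ 49^2 = 2401 ≡ 109 (mod 191)
7^8 = (7^4)^2 ≡ 109^2 = 11881 ≡ 39 (mod 191)
7^13 = 7^8 · 7^4 · 7^1 ≡ 39 · 109 · 7 ≡ 152 (mod 191).
So B = 152. Node A then computes K = B^a mod p = 152^19 mod 191.
152^1 ≡ 152 (mod 191)
152^2 = (152^1)^2 ≡ 152^2 = 23104 ≡ 184 (mod 191)
152^4 = (152^2)^2 ≡ 184^2 = 33856 ≡ 49 (mod 191)
152^8 = (152^4)^2 ≡ 49^2 = 2401 ≡ 109 (mod 191)
152^16 = (152^8)^2 ≡ 109^2 = 11881 ≡ 39 (mod 191)
152^19 = 152^16 · 152^2 · 152^1 ≡ 39 · 184 · 152 ≡ 142 (mod 191).

142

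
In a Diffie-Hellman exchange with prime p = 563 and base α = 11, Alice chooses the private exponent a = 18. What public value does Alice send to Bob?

230

Public value = 11^18 mod 563.
11^1 ≡ 11 (mod 563)
11^2 = (11^1)^2 ≡ 11^2 = 121 ≡ 121 (mod 563)
11^4 = (11^2)^2 ≡ 121^2 = 14641 ≡ 3 (mod 563)
11^8 = (11^4)^2 ≡ 3^2 = 9 ≡ 9 (mod 563)
11^16 = (11^8)^2 ≡ 9^2 = 81 ≡ 81 (mod 563)
11^18 = 11^16 · 11^2 ≡ 81 · 121 ≡ 230 (mod 563).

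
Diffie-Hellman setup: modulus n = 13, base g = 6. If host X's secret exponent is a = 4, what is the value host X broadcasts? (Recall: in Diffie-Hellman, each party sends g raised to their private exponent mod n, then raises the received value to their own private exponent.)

9

Public value = 6^4 (mod 13).
6^1 ≡ 6 (mod 13)
6^2 = (6^1)^2 ≡ 6^2 = 36 ≡ 10 (mod 13)
6^4 = (6^2)^2 ≡ 10^2 = 100 ≡ 9 (mod 13)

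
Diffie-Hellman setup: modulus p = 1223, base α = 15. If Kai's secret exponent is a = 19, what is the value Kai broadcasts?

Public value = 15^19 mod 1223.
15^1 ≡ 15 (mod 1223)
15^2 = (15^1)^2 ≡ 15^2 = 225 ≡ 225 (mod 1223)
15^4 = (15^2)^2 ≡ 225^2 = 50625 ≡ 482 (mod 1223)
15^8 = (15^4)^2 ≡ 482^2 = 232324 ≡ 1177 (mod 1223)
15^16 = (15^8)^2 ≡ 1177^2 = 1385329 ≡ 893 (mod 1223)
15^19 = 15^16 · 15^2 · 15^1 ≡ 893 · 225 · 15 ≡ 403 (mod 1223).

403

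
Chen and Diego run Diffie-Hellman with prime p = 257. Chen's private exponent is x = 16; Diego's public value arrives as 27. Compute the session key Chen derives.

2

Shared key K = 27^16 mod 257.
27^1 ≡ 27 (mod 257)
27^2 = (27^1)^2 ≡ 27^2 = 729 ≡ 215 (mod 257)
27^4 = (27^2)^2 ≡ 215^2 = 46225 ≡ 222 (mod 257)
27^8 = (27^4)^2 ≡ 222^2 = 49284 ≡ 197 (mod 257)
27^16 = (27^8)^2 ≡ 197^2 = 38809 ≡ 2 (mod 257)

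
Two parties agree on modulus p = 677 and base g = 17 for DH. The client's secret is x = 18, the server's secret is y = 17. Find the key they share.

The client sends A = g^x mod p = 17^18 mod 677.
17^1 ≡ 17 (mod 677)
17^2 = (17^1)^2 ≡ 17^2 = 289 ≡ 289 (mod 677)
17^4 = (17^2)^2 ≡ 289^2 = 83521 ≡ 250 (mod 677)
17^8 = (17^4)^2 ≡ 250^2 = 62500 ≡ 216 (mod 677)
17^16 = (17^8)^2 ≡ 216^2 = 46656 ≡ 620 (mod 677)
17^18 = 17^16 · 17^2 ≡ 620 · 289 ≡ 452 (mod 677).
So A = 452. The server then computes K = A^y mod p = 452^17 mod 677.
452^1 ≡ 452 (mod 677)
452^2 = (452^1)^2 ≡ 452^2 = 204304 ≡ 527 (mod 677)
452^4 = (452^2)^2 ≡ 527^2 = 277729 ≡ 159 (mod 677)
452^8 = (452^4)^2 ≡ 159^2 = 25281 ≡ 232 (mod 677)
452^16 = (452^8)^2 ≡ 232^2 = 53824 ≡ 341 (mod 677)
452^17 = 452^16 · 452^1 ≡ 341 · 452 ≡ 453 (mod 677).

453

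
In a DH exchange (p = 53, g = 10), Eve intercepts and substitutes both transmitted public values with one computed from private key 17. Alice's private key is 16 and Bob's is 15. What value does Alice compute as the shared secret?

16

Alice receives Eve's public value M = 10^17 mod 53 instead of the honest one.
10^1 ≡ 10 (mod 53)
10^2 = (10^1)^2 ≡ 10^2 = 100 ≡ 47 (mod 53)
10^4 = (10^2)^2 ≡ 47^2 = 2209 ≡ 36 (mod 53)
10^8 = (10^4)^2 ≡ 36^2 = 1296 ≡ 24 (mod 53)
10^16 = (10^8)^2 ≡ 24^2 = 576 ≡ 46 (mod 53)
10^17 = 10^16 · 10^1 ≡ 46 · 10 ≡ 36 (mod 53).
So M = 36. Alice computes K = M^16 mod 53.
36^1 ≡ 36 (mod 53)
36^2 = (36^1)^2 ≡ 36^2 = 1296 ≡ 24 (mod 53)
36^4 = (36^2)^2 ≡ 24^2 = 576 ≡ 46 (mod 53)
36^8 = (36^4)^2 ≡ 46^2 = 2116 ≡ 49 (mod 53)
36^16 = (36^8)^2 ≡ 49^2 = 2401 ≡ 16 (mod 53)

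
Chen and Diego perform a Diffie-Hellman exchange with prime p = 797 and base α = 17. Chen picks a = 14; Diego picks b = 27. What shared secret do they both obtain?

748

Diego sends B = α^b mod p = 17^27 mod 797.
17^1 ≡ 17 (mod 797)
17^2 = (17^1)^2 ≡ 17^2 = 289 ≡ 289 (mod 797)
17^4 = (17^2)^2 ≡ 289^2 = 83521 ≡ 633 (mod 797)
17^8 = (17^4)^2 ≡ 633^2 = 400689 ≡ 595 (mod 797)
17^16 = (17^8)^2 ≡ 595^2 = 354025 ≡ 157 (mod 797)
17^27 = 17^16 · 17^8 · 17^2 · 17^1 ≡ 157 · 595 · 289 · 17 ≡ 227 (mod 797).
So B = 227. Chen then computes K = B^a mod p = 227^14 mod 797.
227^1 ≡ 227 (mod 797)
227^2 = (227^1)^2 ≡ 227^2 = 51529 ≡ 521 (mod 797)
227^4 = (227^2)^2 ≡ 521^2 = 271441 ≡ 461 (mod 797)
227^8 = (227^4)^2 ≡ 461^2 = 212521 ≡ 519 (mod 797)
227^14 = 227^8 · 227^4 · 227^2 ≡ 519 · 461 · 521 ≡ 748 (mod 797).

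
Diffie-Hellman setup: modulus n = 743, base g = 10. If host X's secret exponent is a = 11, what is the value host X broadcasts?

Public value = 10^11 (mod 743).
10^1 ≡ 10 (mod 743)
10^2 = (10^1)^2 ≡ 10^2 = 100 ≡ 100 (mod 743)
10^4 = (10^2)^2 ≡ 100^2 = 10000 ≡ 341 (mod 743)
10^8 = (10^4)^2 ≡ 341^2 = 116281 ≡ 373 (mod 743)
10^11 = 10^8 · 10^2 · 10^1 ≡ 373 · 100 · 10 ≡ 14 (mod 743).

14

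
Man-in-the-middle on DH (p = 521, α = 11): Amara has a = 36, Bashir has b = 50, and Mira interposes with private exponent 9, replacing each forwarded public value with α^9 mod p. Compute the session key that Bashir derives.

Bashir receives Mira's public value M = 11^9 mod 521 instead of the honest one.
11^1 ≡ 11 (mod 521)
11^2 = (11^1)^2 ≡ 11^2 = 121 ≡ 121 (mod 521)
11^4 = (11^2)^2 ≡ 121^2 = 14641 ≡ 53 (mod 521)
11^8 = (11^4)^2 ≡ 53^2 = 2809 ≡ 204 (mod 521)
11^9 = 11^8 · 11^1 ≡ 204 · 11 ≡ 160 (mod 521).
So M = 160. Bashir computes K = M^50 mod 521.
160^1 ≡ 160 (mod 521)
160^2 = (160^1)^2 ≡ 160^2 = 25600 ≡ 71 (mod 521)
160^4 = (160^2)^2 ≡ 71^2 = 5041 ≡ 352 (mod 521)
160^8 = (160^4)^2 ≡ 352^2 = 123904 ≡ 427 (mod 521)
160^16 = (160^8)^2 ≡ 427^2 = 182329 ≡ 500 (mod 521)
160^32 = (160^16)^2 ≡ 500^2 = 250000 ≡ 441 (mod 521)
160^50 = 160^32 · 160^16 · 160^2 ≡ 441 · 500 · 71 ≡ 492 (mod 521).

492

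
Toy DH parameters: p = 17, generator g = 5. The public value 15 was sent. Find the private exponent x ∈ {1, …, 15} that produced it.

Try successive powers of 5 modulo 17:
5^1 ≡ 5
5^2 ≡ 8
5^3 ≡ 6
5^4 ≡ 13
5^5 ≡ 14
5^6 ≡ 2
5^7 ≡ 10
5^8 ≡ 16
5^9 ≡ 12
5^10 ≡ 9
5^11 ≡ 11
5^12 ≡ 4
5^13 ≡ 3
5^14 ≡ 15
Found: x = 14.

14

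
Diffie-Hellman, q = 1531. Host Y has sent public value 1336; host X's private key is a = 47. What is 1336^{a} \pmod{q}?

1350

Shared key K = 1336^47 mod 1531.
1336^1 ≡ 1336 (mod 1531)
1336^2 = (1336^1)^2 ≡ 1336^2 = 1784896 ≡ 1281 (mod 1531)
1336^4 = (1336^2)^2 ≡ 1281^2 = 1640961 ≡ 1260 (mod 1531)
1336^8 = (1336^4)^2 ≡ 1260^2 = 1587600 ≡ 1484 (mod 1531)
1336^16 = (1336^8)^2 ≡ 1484^2 = 2202256 ≡ 678 (mod 1531)
1336^32 = (1336^16)^2 ≡ 678^2 = 459684 ≡ 384 (mod 1531)
1336^47 = 1336^32 · 1336^8 · 1336^4 · 1336^2 · 1336^1 ≡ 384 · 1484 · 1260 · 1281 · 1336 ≡ 1350 (mod 1531).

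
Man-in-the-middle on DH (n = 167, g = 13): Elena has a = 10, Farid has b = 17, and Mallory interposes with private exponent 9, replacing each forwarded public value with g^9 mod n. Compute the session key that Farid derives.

111

Farid receives Mallory's public value M = 13^9 mod 167 instead of the honest one.
13^1 ≡ 13 (mod 167)
13^2 = (13^1)^2 ≡ 13^2 = 169 ≡ 2 (mod 167)
13^4 = (13^2)^2 ≡ 2^2 = 4 ≡ 4 (mod 167)
13^8 = (13^4)^2 ≡ 4^2 = 16 ≡ 16 (mod 167)
13^9 = 13^8 · 13^1 ≡ 16 · 13 ≡ 41 (mod 167).
So M = 41. Farid computes K = M^17 mod 167.
41^1 ≡ 41 (mod 167)
41^2 = (41^1)^2 ≡ 41^2 = 1681 ≡ 11 (mod 167)
41^4 = (41^2)^2 ≡ 11^2 = 121 ≡ 121 (mod 167)
41^8 = (41^4)^2 ≡ 121^2 = 14641 ≡ 112 (mod 167)
41^16 = (41^8)^2 ≡ 112^2 = 12544 ≡ 19 (mod 167)
41^17 = 41^16 · 41^1 ≡ 19 · 41 ≡ 111 (mod 167).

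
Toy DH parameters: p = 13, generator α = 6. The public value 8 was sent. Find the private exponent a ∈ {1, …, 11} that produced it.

Try successive powers of 6 modulo 13:
6^1 ≡ 6
6^2 ≡ 10
6^3 ≡ 8
Found: a = 3.

3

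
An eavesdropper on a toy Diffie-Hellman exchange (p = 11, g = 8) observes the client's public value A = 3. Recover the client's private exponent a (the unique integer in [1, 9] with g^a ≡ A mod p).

6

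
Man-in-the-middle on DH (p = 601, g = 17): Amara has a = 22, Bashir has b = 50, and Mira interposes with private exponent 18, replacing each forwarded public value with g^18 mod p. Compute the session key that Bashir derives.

Bashir receives Mira's public value M = 17^18 mod 601 instead of the honest one.
17^1 ≡ 17 (mod 601)
17^2 = (17^1)^2 ≡ 17^2 = 289 ≡ 289 (mod 601)
17^4 = (17^2)^2 ≡ 289^2 = 83521 ≡ 583 (mod 601)
17^8 = (17^4)^2 ≡ 583^2 = 339889 ≡ 324 (mod 601)
17^16 = (17^8)^2 ≡ 324^2 = 104976 ≡ 402 (mod 601)
17^18 = 17^16 · 17^2 ≡ 402 · 289 ≡ 185 (mod 601).
So M = 185. Bashir computes K = M^50 mod 601.
185^1 ≡ 185 (mod 601)
185^2 = (185^1)^2 ≡ 185^2 = 34225 ≡ 569 (mod 601)
185^4 = (185^2)^2 ≡ 569^2 = 323761 ≡ 423 (mod 601)
185^8 = (185^4)^2 ≡ 423^2 = 178929 ≡ 432 (mod 601)
185^16 = (185^8)^2 ≡ 432^2 = 186624 ≡ 314 (mod 601)
185^32 = (185^16)^2 ≡ 314^2 = 98596 ≡ 32 (mod 601)
185^50 = 185^32 · 185^16 · 185^2 ≡ 32 · 314 · 569 ≡ 600 (mod 601).

600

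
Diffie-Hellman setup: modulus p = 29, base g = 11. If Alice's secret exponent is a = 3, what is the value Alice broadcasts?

Public value = 11^3 (mod 29).
11^1 ≡ 11 (mod 29)
11^2 = (11^1)^2 ≡ 11^2 = 121 ≡ 5 (mod 29)
11^3 = 11^2 · 11^1 ≡ 5 · 11 ≡ 26 (mod 29).

26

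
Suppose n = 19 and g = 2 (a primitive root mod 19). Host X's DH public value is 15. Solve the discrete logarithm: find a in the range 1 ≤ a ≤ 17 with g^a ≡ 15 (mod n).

Try successive powers of 2 modulo 19:
2^1 ≡ 2
2^2 ≡ 4
2^3 ≡ 8
2^4 ≡ 16
2^5 ≡ 13
2^6 ≡ 7
2^7 ≡ 14
2^8 ≡ 9
2^9 ≡ 18
2^10 ≡ 17
2^11 ≡ 15
Found: a = 11.

11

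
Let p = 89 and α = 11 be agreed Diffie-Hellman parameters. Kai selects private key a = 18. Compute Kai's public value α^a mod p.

2

Public value = 11^18 mod 89.
11^1 ≡ 11 (mod 89)
11^2 = (11^1)^2 ≡ 11^2 = 121 ≡ 32 (mod 89)
11^4 = (11^2)^2 ≡ 32^2 = 1024 ≡ 45 (mod 89)
11^8 = (11^4)^2 ≡ 45^2 = 2025 ≡ 67 (mod 89)
11^16 = (11^8)^2 ≡ 67^2 = 4489 ≡ 39 (mod 89)
11^18 = 11^16 · 11^2 ≡ 39 · 32 ≡ 2 (mod 89).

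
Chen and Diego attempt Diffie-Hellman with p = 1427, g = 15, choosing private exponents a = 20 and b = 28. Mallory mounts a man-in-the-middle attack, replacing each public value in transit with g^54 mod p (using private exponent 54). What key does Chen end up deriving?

Chen receives Mallory's public value M = 15^54 mod 1427 instead of the honest one.
15^1 ≡ 15 (mod 1427)
15^2 = (15^1)^2 ≡ 15^2 = 225 ≡ 225 (mod 1427)
15^4 = (15^2)^2 ≡ 225^2 = 50625 ≡ 680 (mod 1427)
15^8 = (15^4)^2 ≡ 680^2 = 462400 ≡ 52 (mod 1427)
15^16 = (15^8)^2 ≡ 52^2 = 2704 ≡ 1277 (mod 1427)
15^32 = (15^16)^2 ≡ 1277^2 = 1630729 ≡ 1095 (mod 1427)
15^54 = 15^32 · 15^16 · 15^4 · 15^2 ≡ 1095 · 1277 · 680 · 225 ≡ 569 (mod 1427).
So M = 569. Chen computes K = M^20 mod 1427.
569^1 ≡ 569 (mod 1427)
569^2 = (569^1)^2 ≡ 569^2 = 323761 ≡ 1259 (mod 1427)
569^4 = (569^2)^2 ≡ 1259^2 = 1585081 ≡ 1111 (mod 1427)
569^8 = (569^4)^2 ≡ 1111^2 = 1234321 ≡ 1393 (mod 1427)
569^16 = (569^8)^2 ≡ 1393^2 = 1940449 ≡ 1156 (mod 1427)
569^20 = 569^16 · 569^4 ≡ 1156 · 1111 ≡ 16 (mod 1427).

16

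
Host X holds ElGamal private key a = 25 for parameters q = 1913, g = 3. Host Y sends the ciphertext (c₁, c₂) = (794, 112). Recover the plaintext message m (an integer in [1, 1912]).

511

Shared mask s = c₁^a mod q = 794^25 mod 1913.
794^1 ≡ 794 (mod 1913)
794^2 = (794^1)^2 ≡ 794^2 = 630436 ≡ 1059 (mod 1913)
794^4 = (794^2)^2 ≡ 1059^2 = 1121481 ≡ 463 (mod 1913)
794^8 = (794^4)^2 ≡ 463^2 = 214369 ≡ 113 (mod 1913)
794^16 = (794^8)^2 ≡ 113^2 = 12769 ≡ 1291 (mod 1913)
794^25 = 794^16 · 794^8 · 794^1 ≡ 1291 · 113 · 794 ≡ 865 (mod 1913).
So s = 865; s⁻¹ ≡ 1798 (mod 1913).
m = c₂ · s⁻¹ mod 1913 = 112 · 1798 mod 1913 = 511.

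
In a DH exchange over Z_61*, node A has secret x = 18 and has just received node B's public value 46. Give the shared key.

Shared key K = 46^18 mod 61.
46^1 ≡ 46 (mod 61)
46^2 = (46^1)^2 ≡ 46^2 = 2116 ≡ 42 (mod 61)
46^4 = (46^2)^2 ≡ 42^2 = 1764 ≡ 56 (mod 61)
46^8 = (46^4)^2 ≡ 56^2 = 3136 ≡ 25 (mod 61)
46^16 = (46^8)^2 ≡ 25^2 = 625 ≡ 15 (mod 61)
46^18 = 46^16 · 46^2 ≡ 15 · 42 ≡ 20 (mod 61).

20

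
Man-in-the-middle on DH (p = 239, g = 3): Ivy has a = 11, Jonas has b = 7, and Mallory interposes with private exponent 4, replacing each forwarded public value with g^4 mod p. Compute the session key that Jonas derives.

Jonas receives Mallory's public value M = 3^4 mod 239 instead of the honest one.
3^1 ≡ 3 (mod 239)
3^2 = (3^1)^2 ≡ 3^2 = 9 ≡ 9 (mod 239)
3^4 = (3^2)^2 ≡ 9^2 = 81 ≡ 81 (mod 239)
So M = 81. Jonas computes K = M^7 mod 239.
81^1 ≡ 81 (mod 239)
81^2 = (81^1)^2 ≡ 81^2 = 6561 ≡ 108 (mod 239)
81^4 = (81^2)^2 ≡ 108^2 = 11664 ≡ 192 (mod 239)
81^7 = 81^4 · 81^2 · 81^1 ≡ 192 · 108 · 81 ≡ 163 (mod 239).

163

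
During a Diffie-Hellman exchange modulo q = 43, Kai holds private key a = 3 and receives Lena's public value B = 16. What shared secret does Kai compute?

Shared key K = 16^3 mod 43.
16^1 ≡ 16 (mod 43)
16^2 = (16^1)^2 ≡ 16^2 = 256 ≡ 41 (mod 43)
16^3 = 16^2 · 16^1 ≡ 41 · 16 ≡ 11 (mod 43).

11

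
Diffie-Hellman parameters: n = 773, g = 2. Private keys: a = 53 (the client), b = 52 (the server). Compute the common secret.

240

The client sends A = g^a mod n = 2^53 mod 773.
2^1 ≡ 2 (mod 773)
2^2 = (2^1)^2 ≡ 2^2 = 4 ≡ 4 (mod 773)
2^4 = (2^2)^2 ≡ 4^2 = 16 ≡ 16 (mod 773)
2^8 = (2^4)^2 ≡ 16^2 = 256 ≡ 256 (mod 773)
2^16 = (2^8)^2 ≡ 256^2 = 65536 ≡ 604 (mod 773)
2^32 = (2^16)^2 ≡ 604^2 = 364816 ≡ 733 (mod 773)
2^53 = 2^32 · 2^16 · 2^4 · 2^1 ≡ 733 · 604 · 16 · 2 ≡ 653 (mod 773).
So A = 653. The server then computes K = A^b mod n = 653^52 mod 773.
653^1 ≡ 653 (mod 773)
653^2 = (653^1)^2 ≡ 653^2 = 426409 ≡ 486 (mod 773)
653^4 = (653^2)^2 ≡ 486^2 = 236196 ≡ 431 (mod 773)
653^8 = (653^4)^2 ≡ 431^2 = 185761 ≡ 241 (mod 773)
653^16 = (653^8)^2 ≡ 241^2 = 58081 ≡ 106 (mod 773)
653^32 = (653^16)^2 ≡ 106^2 = 11236 ≡ 414 (mod 773)
653^52 = 653^32 · 653^16 · 653^4 ≡ 414 · 106 · 431 ≡ 240 (mod 773).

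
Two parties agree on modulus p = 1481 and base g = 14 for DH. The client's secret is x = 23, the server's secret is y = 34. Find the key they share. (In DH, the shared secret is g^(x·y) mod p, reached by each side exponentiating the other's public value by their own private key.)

The client sends A = g^x mod p = 14^23 mod 1481.
14^1 ≡ 14 (mod 1481)
14^2 = (14^1)^2 ≡ 14^2 = 196 ≡ 196 (mod 1481)
14^4 = (14^2)^2 ≡ 196^2 = 38416 ≡ 1391 (mod 1481)
14^8 = (14^4)^2 ≡ 1391^2 = 1934881 ≡ 695 (mod 1481)
14^16 = (14^8)^2 ≡ 695^2 = 483025 ≡ 219 (mod 1481)
14^23 = 14^16 · 14^4 · 14^2 · 14^1 ≡ 219 · 1391 · 196 · 14 ≡ 399 (mod 1481).
So A = 399. The server then computes K = A^y mod p = 399^34 mod 1481.
399^1 ≡ 399 (mod 1481)
399^2 = (399^1)^2 ≡ 399^2 = 159201 ≡ 734 (mod 1481)
399^4 = (399^2)^2 ≡ 734^2 = 538756 ≡ 1153 (mod 1481)
399^8 = (399^4)^2 ≡ 1153^2 = 1329409 ≡ 952 (mod 1481)
399^16 = (399^8)^2 ≡ 952^2 = 906304 ≡ 1413 (mod 1481)
399^32 = (399^16)^2 ≡ 1413^2 = 1996569 ≡ 181 (mod 1481)
399^34 = 399^32 · 399^2 ≡ 181 · 734 ≡ 1045 (mod 1481).

1045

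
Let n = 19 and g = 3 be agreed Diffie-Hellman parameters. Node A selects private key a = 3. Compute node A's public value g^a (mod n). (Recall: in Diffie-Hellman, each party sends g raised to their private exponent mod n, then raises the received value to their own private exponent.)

Public value = 3^3 (mod 19).
3^1 ≡ 3 (mod 19)
3^2 = (3^1)^2 ≡ 3^2 = 9 ≡ 9 (mod 19)
3^3 = 3^2 · 3^1 ≡ 9 · 3 ≡ 8 (mod 19).

8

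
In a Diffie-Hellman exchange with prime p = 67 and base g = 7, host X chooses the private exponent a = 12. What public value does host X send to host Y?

9

Public value = 7^12 mod 67.
7^1 ≡ 7 (mod 67)
7^2 = (7^1)^2 ≡ 7^2 = 49 ≡ 49 (mod 67)
7^4 = (7^2)^2 ≡ 49^2 = 2401 ≡ 56 (mod 67)
7^8 = (7^4)^2 ≡ 56^2 = 3136 ≡ 54 (mod 67)
7^12 = 7^8 · 7^4 ≡ 54 · 56 ≡ 9 (mod 67).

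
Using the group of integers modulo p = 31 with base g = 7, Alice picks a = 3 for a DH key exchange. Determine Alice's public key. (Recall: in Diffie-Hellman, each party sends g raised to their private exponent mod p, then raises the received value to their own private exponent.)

Public value = 7^3 (mod 31).
7^1 ≡ 7 (mod 31)
7^2 = (7^1)^2 ≡ 7^2 = 49 ≡ 18 (mod 31)
7^3 = 7^2 · 7^1 ≡ 18 · 7 ≡ 2 (mod 31).

2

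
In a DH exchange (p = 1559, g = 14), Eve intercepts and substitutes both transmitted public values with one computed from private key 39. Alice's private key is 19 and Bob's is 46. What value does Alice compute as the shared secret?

464

Alice receives Eve's public value M = 14^39 mod 1559 instead of the honest one.
14^1 ≡ 14 (mod 1559)
14^2 = (14^1)^2 ≡ 14^2 = 196 ≡ 196 (mod 1559)
14^4 = (14^2)^2 ≡ 196^2 = 38416 ≡ 1000 (mod 1559)
14^8 = (14^4)^2 ≡ 1000^2 = 1000000 ≡ 681 (mod 1559)
14^16 = (14^8)^2 ≡ 681^2 = 463761 ≡ 738 (mod 1559)
14^32 = (14^16)^2 ≡ 738^2 = 544644 ≡ 553 (mod 1559)
14^39 = 14^32 · 14^4 · 14^2 · 14^1 ≡ 553 · 1000 · 196 · 14 ≡ 1176 (mod 1559).
So M = 1176. Alice computes K = M^19 mod 1559.
1176^1 ≡ 1176 (mod 1559)
1176^2 = (1176^1)^2 ≡ 1176^2 = 1382976 ≡ 143 (mod 1559)
1176^4 = (1176^2)^2 ≡ 143^2 = 20449 ≡ 182 (mod 1559)
1176^8 = (1176^4)^2 ≡ 182^2 = 33124 ≡ 385 (mod 1559)
1176^16 = (1176^8)^2 ≡ 385^2 = 148225 ≡ 120 (mod 1559)
1176^19 = 1176^16 · 1176^2 · 1176^1 ≡ 120 · 143 · 1176 ≡ 464 (mod 1559).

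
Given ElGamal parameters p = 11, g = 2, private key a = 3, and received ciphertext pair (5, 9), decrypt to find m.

5

Shared mask s = c₁^a mod p = 5^3 mod 11.
5^1 ≡ 5 (mod 11)
5^2 = (5^1)^2 ≡ 5^2 = 25 ≡ 3 (mod 11)
5^3 = 5^2 · 5^1 ≡ 3 · 5 ≡ 4 (mod 11).
So s = 4; s⁻¹ ≡ 3 (mod 11).
m = c₂ · s⁻¹ mod 11 = 9 · 3 mod 11 = 5.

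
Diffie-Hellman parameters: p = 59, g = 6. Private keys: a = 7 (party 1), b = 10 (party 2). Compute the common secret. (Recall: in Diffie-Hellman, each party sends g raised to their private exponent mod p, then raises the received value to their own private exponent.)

51

Party 2 sends B = g^b mod p = 6^10 mod 59.
6^1 ≡ 6 (mod 59)
6^2 = (6^1)^2 ≡ 6^2 = 36 ≡ 36 (mod 59)
6^4 = (6^2)^2 ≡ 36^2 = 1296 ≡ 57 (mod 59)
6^8 = (6^4)^2 ≡ 57^2 = 3249 ≡ 4 (mod 59)
6^10 = 6^8 · 6^2 ≡ 4 · 36 ≡ 26 (mod 59).
So B = 26. Party 1 then computes K = B^a mod p = 26^7 mod 59.
26^1 ≡ 26 (mod 59)
26^2 = (26^1)^2 ≡ 26^2 = 676 ≡ 27 (mod 59)
26^4 = (26^2)^2 ≡ 27^2 = 729 ≡ 21 (mod 59)
26^7 = 26^4 · 26^2 · 26^1 ≡ 21 · 27 · 26 ≡ 51 (mod 59).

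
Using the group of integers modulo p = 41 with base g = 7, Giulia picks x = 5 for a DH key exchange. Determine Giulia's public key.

Public value = 7^5 (mod 41).
7^1 ≡ 7 (mod 41)
7^2 = (7^1)^2 ≡ 7^2 = 49 ≡ 8 (mod 41)
7^4 = (7^2)^2 ≡ 8^2 = 64 ≡ 23 (mod 41)
7^5 = 7^4 · 7^1 ≡ 23 · 7 ≡ 38 (mod 41).

38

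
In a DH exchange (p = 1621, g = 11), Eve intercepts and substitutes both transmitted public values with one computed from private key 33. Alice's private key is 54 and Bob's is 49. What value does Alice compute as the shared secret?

1214

Alice receives Eve's public value M = 11^33 mod 1621 instead of the honest one.
11^1 ≡ 11 (mod 1621)
11^2 = (11^1)^2 ≡ 11^2 = 121 ≡ 121 (mod 1621)
11^4 = (11^2)^2 ≡ 121^2 = 14641 ≡ 52 (mod 1621)
11^8 = (11^4)^2 ≡ 52^2 = 2704 ≡ 1083 (mod 1621)
11^16 = (11^8)^2 ≡ 1083^2 = 1172889 ≡ 906 (mod 1621)
11^32 = (11^16)^2 ≡ 906^2 = 820836 ≡ 610 (mod 1621)
11^33 = 11^32 · 11^1 ≡ 610 · 11 ≡ 226 (mod 1621).
So M = 226. Alice computes K = M^54 mod 1621.
226^1 ≡ 226 (mod 1621)
226^2 = (226^1)^2 ≡ 226^2 = 51076 ≡ 825 (mod 1621)
226^4 = (226^2)^2 ≡ 825^2 = 680625 ≡ 1426 (mod 1621)
226^8 = (226^4)^2 ≡ 1426^2 = 2033476 ≡ 742 (mod 1621)
226^16 = (226^8)^2 ≡ 742^2 = 550564 ≡ 1045 (mod 1621)
226^32 = (226^16)^2 ≡ 1045^2 = 1092025 ≡ 1092 (mod 1621)
226^54 = 226^32 · 226^16 · 226^4 · 226^2 ≡ 1092 · 1045 · 1426 · 825 ≡ 1214 (mod 1621).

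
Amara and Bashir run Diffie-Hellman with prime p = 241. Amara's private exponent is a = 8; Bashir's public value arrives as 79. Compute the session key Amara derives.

Shared key K = 79^8 mod 241.
79^1 ≡ 79 (mod 241)
79^2 = (79^1)^2 ≡ 79^2 = 6241 ≡ 216 (mod 241)
79^4 = (79^2)^2 ≡ 216^2 = 46656 ≡ 143 (mod 241)
79^8 = (79^4)^2 ≡ 143^2 = 20449 ≡ 205 (mod 241)

205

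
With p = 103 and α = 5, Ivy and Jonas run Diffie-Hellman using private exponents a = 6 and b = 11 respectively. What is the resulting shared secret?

Jonas sends B = α^b mod p = 5^11 mod 103.
5^1 ≡ 5 (mod 103)
5^2 = (5^1)^2 ≡ 5^2 = 25 ≡ 25 (mod 103)
5^4 = (5^2)^2 ≡ 25^2 = 625 ≡ 7 (mod 103)
5^8 = (5^4)^2 ≡ 7^2 = 49 ≡ 49 (mod 103)
5^11 = 5^8 · 5^2 · 5^1 ≡ 49 · 25 · 5 ≡ 48 (mod 103).
So B = 48. Ivy then computes K = B^a mod p = 48^6 mod 103.
48^1 ≡ 48 (mod 103)
48^2 = (48^1)^2 ≡ 48^2 = 2304 ≡ 38 (mod 103)
48^4 = (48^2)^2 ≡ 38^2 = 1444 ≡ 2 (mod 103)
48^6 = 48^4 · 48^2 ≡ 2 · 38 ≡ 76 (mod 103).

76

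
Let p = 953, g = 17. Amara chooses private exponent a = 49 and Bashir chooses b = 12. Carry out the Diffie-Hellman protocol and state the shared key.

443

Bashir sends B = g^b mod p = 17^12 mod 953.
17^1 ≡ 17 (mod 953)
17^2 = (17^1)^2 ≡ 17^2 = 289 ≡ 289 (mod 953)
17^4 = (17^2)^2 ≡ 289^2 = 83521 ≡ 610 (mod 953)
17^8 = (17^4)^2 ≡ 610^2 = 372100 ≡ 430 (mod 953)
17^12 = 17^8 · 17^4 ≡ 430 · 610 ≡ 225 (mod 953).
So B = 225. Amara then computes K = B^a mod p = 225^49 mod 953.
225^1 ≡ 225 (mod 953)
225^2 = (225^1)^2 ≡ 225^2 = 50625 ≡ 116 (mod 953)
225^4 = (225^2)^2 ≡ 116^2 = 13456 ≡ 114 (mod 953)
225^8 = (225^4)^2 ≡ 114^2 = 12996 ≡ 607 (mod 953)
225^16 = (225^8)^2 ≡ 607^2 = 368449 ≡ 591 (mod 953)
225^32 = (225^16)^2 ≡ 591^2 = 349281 ≡ 483 (mod 953)
225^49 = 225^32 · 225^16 · 225^1 ≡ 483 · 591 · 225 ≡ 443 (mod 953).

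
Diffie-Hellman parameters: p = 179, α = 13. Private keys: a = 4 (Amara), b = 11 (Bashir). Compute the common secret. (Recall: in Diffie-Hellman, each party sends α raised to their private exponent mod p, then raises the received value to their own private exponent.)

126

Bashir sends B = α^b mod p = 13^11 mod 179.
13^1 ≡ 13 (mod 179)
13^2 = (13^1)^2 ≡ 13^2 = 169 ≡ 169 (mod 179)
13^4 = (13^2)^2 ≡ 169^2 = 28561 ≡ 100 (mod 179)
13^8 = (13^4)^2 ≡ 100^2 = 10000 ≡ 155 (mod 179)
13^11 = 13^8 · 13^2 · 13^1 ≡ 155 · 169 · 13 ≡ 77 (mod 179).
So B = 77. Amara then computes K = B^a mod p = 77^4 mod 179.
77^1 ≡ 77 (mod 179)
77^2 = (77^1)^2 ≡ 77^2 = 5929 ≡ 22 (mod 179)
77^4 = (77^2)^2 ≡ 22^2 = 484 ≡ 126 (mod 179)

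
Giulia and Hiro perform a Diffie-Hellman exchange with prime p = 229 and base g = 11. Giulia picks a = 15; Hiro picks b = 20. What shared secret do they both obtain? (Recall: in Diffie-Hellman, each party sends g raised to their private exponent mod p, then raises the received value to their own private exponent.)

Hiro sends B = g^b mod p = 11^20 mod 229.
11^1 ≡ 11 (mod 229)
11^2 = (11^1)^2 ≡ 11^2 = 121 ≡ 121 (mod 229)
11^4 = (11^2)^2 ≡ 121^2 = 14641 ≡ 214 (mod 229)
11^8 = (11^4)^2 ≡ 214^2 = 45796 ≡ 225 (mod 229)
11^16 = (11^8)^2 ≡ 225^2 = 50625 ≡ 16 (mod 229)
11^20 = 11^16 · 11^4 ≡ 16 · 214 ≡ 218 (mod 229).
So B = 218. Giulia then computes K = B^a mod p = 218^15 mod 229.
218^1 ≡ 218 (mod 229)
218^2 = (218^1)^2 ≡ 218^2 = 47524 ≡ 121 (mod 229)
218^4 = (218^2)^2 ≡ 121^2 = 14641 ≡ 214 (mod 229)
218^8 = (218^4)^2 ≡ 214^2 = 45796 ≡ 225 (mod 229)
218^15 = 218^8 · 218^4 · 218^2 · 218^1 ≡ 225 · 214 · 121 · 218 ≡ 61 (mod 229).

61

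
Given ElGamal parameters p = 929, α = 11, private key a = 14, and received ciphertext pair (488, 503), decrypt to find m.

371

Shared mask s = c₁^a mod p = 488^14 mod 929.
488^1 ≡ 488 (mod 929)
488^2 = (488^1)^2 ≡ 488^2 = 238144 ≡ 320 (mod 929)
488^4 = (488^2)^2 ≡ 320^2 = 102400 ≡ 210 (mod 929)
488^8 = (488^4)^2 ≡ 210^2 = 44100 ≡ 437 (mod 929)
488^14 = 488^8 · 488^4 · 488^2 ≡ 437 · 210 · 320 ≡ 710 (mod 929).
So s = 710; s⁻¹ ≡ 263 (mod 929).
m = c₂ · s⁻¹ mod 929 = 503 · 263 mod 929 = 371.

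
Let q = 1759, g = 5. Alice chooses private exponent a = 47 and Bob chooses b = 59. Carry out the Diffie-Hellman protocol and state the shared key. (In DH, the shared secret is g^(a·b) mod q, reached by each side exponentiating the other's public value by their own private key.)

1680

Bob sends B = g^b mod q = 5^59 mod 1759.
5^1 ≡ 5 (mod 1759)
5^2 = (5^1)^2 ≡ 5^2 = 25 ≡ 25 (mod 1759)
5^4 = (5^2)^2 ≡ 25^2 = 625 ≡ 625 (mod 1759)
5^8 = (5^4)^2 ≡ 625^2 = 390625 ≡ 127 (mod 1759)
5^16 = (5^8)^2 ≡ 127^2 = 16129 ≡ 298 (mod 1759)
5^32 = (5^16)^2 ≡ 298^2 = 88804 ≡ 854 (mod 1759)
5^59 = 5^32 · 5^16 · 5^8 · 5^2 · 5^1 ≡ 854 · 298 · 127 · 25 · 5 ≡ 1613 (mod 1759).
So B = 1613. Alice then computes K = B^a mod q = 1613^47 mod 1759.
1613^1 ≡ 1613 (mod 1759)
1613^2 = (1613^1)^2 ≡ 1613^2 = 2601769 ≡ 208 (mod 1759)
1613^4 = (1613^2)^2 ≡ 208^2 = 43264 ≡ 1048 (mod 1759)
1613^8 = (1613^4)^2 ≡ 1048^2 = 1098304 ≡ 688 (mod 1759)
1613^16 = (1613^8)^2 ≡ 688^2 = 473344 ≡ 173 (mod 1759)
1613^32 = (1613^16)^2 ≡ 173^2 = 29929 ≡ 26 (mod 1759)
1613^47 = 1613^32 · 1613^8 · 1613^4 · 1613^2 · 1613^1 ≡ 26 · 688 · 1048 · 208 · 1613 ≡ 1680 (mod 1759).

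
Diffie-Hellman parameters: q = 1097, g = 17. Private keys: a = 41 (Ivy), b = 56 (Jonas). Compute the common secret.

30

Ivy sends A = g^a mod q = 17^41 mod 1097.
17^1 ≡ 17 (mod 1097)
17^2 = (17^1)^2 ≡ 17^2 = 289 ≡ 289 (mod 1097)
17^4 = (17^2)^2 ≡ 289^2 = 83521 ≡ 149 (mod 1097)
17^8 = (17^4)^2 ≡ 149^2 = 22201 ≡ 261 (mod 1097)
17^16 = (17^8)^2 ≡ 261^2 = 68121 ≡ 107 (mod 1097)
17^32 = (17^16)^2 ≡ 107^2 = 11449 ≡ 479 (mod 1097)
17^41 = 17^32 · 17^8 · 17^1 ≡ 479 · 261 · 17 ≡ 434 (mod 1097).
So A = 434. Jonas then computes K = A^b mod q = 434^56 mod 1097.
434^1 ≡ 434 (mod 1097)
434^2 = (434^1)^2 ≡ 434^2 = 188356 ≡ 769 (mod 1097)
434^4 = (434^2)^2 ≡ 769^2 = 591361 ≡ 78 (mod 1097)
434^8 = (434^4)^2 ≡ 78^2 = 6084 ≡ 599 (mod 1097)
434^16 = (434^8)^2 ≡ 599^2 = 358801 ≡ 82 (mod 1097)
434^32 = (434^16)^2 ≡ 82^2 = 6724 ≡ 142 (mod 1097)
434^56 = 434^32 · 434^16 · 434^8 ≡ 142 · 82 · 599 ≡ 30 (mod 1097).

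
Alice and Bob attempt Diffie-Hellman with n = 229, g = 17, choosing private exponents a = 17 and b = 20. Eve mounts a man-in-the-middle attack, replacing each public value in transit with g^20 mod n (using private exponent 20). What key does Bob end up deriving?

Bob receives Eve's public value M = 17^20 mod 229 instead of the honest one.
17^1 ≡ 17 (mod 229)
17^2 = (17^1)^2 ≡ 17^2 = 289 ≡ 60 (mod 229)
17^4 = (17^2)^2 ≡ 60^2 = 3600 ≡ 165 (mod 229)
17^8 = (17^4)^2 ≡ 165^2 = 27225 ≡ 203 (mod 229)
17^16 = (17^8)^2 ≡ 203^2 = 41209 ≡ 218 (mod 229)
17^20 = 17^16 · 17^4 ≡ 218 · 165 ≡ 17 (mod 229).
So M = 17. Bob computes K = M^20 mod 229.
17^1 ≡ 17 (mod 229)
17^2 = (17^1)^2 ≡ 17^2 = 289 ≡ 60 (mod 229)
17^4 = (17^2)^2 ≡ 60^2 = 3600 ≡ 165 (mod 229)
17^8 = (17^4)^2 ≡ 165^2 = 27225 ≡ 203 (mod 229)
17^16 = (17^8)^2 ≡ 203^2 = 41209 ≡ 218 (mod 229)
17^20 = 17^16 · 17^4 ≡ 218 · 165 ≡ 17 (mod 229).

17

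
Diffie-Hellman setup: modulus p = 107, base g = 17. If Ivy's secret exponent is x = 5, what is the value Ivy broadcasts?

Public value = 17^5 mod 107.
17^1 ≡ 17 (mod 107)
17^2 = (17^1)^2 ≡ 17^2 = 289 ≡ 75 (mod 107)
17^4 = (17^2)^2 ≡ 75^2 = 5625 ≡ 61 (mod 107)
17^5 = 17^4 · 17^1 ≡ 61 · 17 ≡ 74 (mod 107).

74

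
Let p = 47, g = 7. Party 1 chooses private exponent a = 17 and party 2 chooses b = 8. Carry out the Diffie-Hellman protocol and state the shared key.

24

Party 1 sends A = g^a mod p = 7^17 mod 47.
7^1 ≡ 7 (mod 47)
7^2 = (7^1)^2 ≡ 7^2 = 49 ≡ 2 (mod 47)
7^4 = (7^2)^2 ≡ 2^2 = 4 ≡ 4 (mod 47)
7^8 = (7^4)^2 ≡ 4^2 = 16 ≡ 16 (mod 47)
7^16 = (7^8)^2 ≡ 16^2 = 256 ≡ 21 (mod 47)
7^17 = 7^16 · 7^1 ≡ 21 · 7 ≡ 6 (mod 47).
So A = 6. Party 2 then computes K = A^b mod p = 6^8 mod 47.
6^1 ≡ 6 (mod 47)
6^2 = (6^1)^2 ≡ 6^2 = 36 ≡ 36 (mod 47)
6^4 = (6^2)^2 ≡ 36^2 = 1296 ≡ 27 (mod 47)
6^8 = (6^4)^2 ≡ 27^2 = 729 ≡ 24 (mod 47)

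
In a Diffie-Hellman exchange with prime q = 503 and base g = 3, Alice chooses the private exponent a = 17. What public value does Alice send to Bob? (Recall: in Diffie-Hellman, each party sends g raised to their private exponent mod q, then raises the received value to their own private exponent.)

Public value = 3^{17} \pmod{503}.
3^1 ≡ 3 (mod 503)
3^2 = (3^1)^2 ≡ 3^2 = 9 ≡ 9 (mod 503)
3^4 = (3^2)^2 ≡ 9^2 = 81 ≡ 81 (mod 503)
3^8 = (3^4)^2 ≡ 81^2 = 6561 ≡ 22 (mod 503)
3^16 = (3^8)^2 ≡ 22^2 = 484 ≡ 484 (mod 503)
3^17 = 3^16 · 3^1 ≡ 484 · 3 ≡ 446 (mod 503).

446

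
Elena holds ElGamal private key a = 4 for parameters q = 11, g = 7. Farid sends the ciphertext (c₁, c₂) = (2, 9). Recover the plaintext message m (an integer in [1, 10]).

4

Shared mask s = c₁^a mod q = 2^4 mod 11.
2^1 ≡ 2 (mod 11)
2^2 = (2^1)^2 ≡ 2^2 = 4 ≡ 4 (mod 11)
2^4 = (2^2)^2 ≡ 4^2 = 16 ≡ 5 (mod 11)
So s = 5; s⁻¹ ≡ 9 (mod 11).
m = c₂ · s⁻¹ mod 11 = 9 · 9 mod 11 = 4.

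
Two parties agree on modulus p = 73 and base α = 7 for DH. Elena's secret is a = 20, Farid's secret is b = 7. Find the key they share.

9

Elena sends A = α^a mod p = 7^20 mod 73.
7^1 ≡ 7 (mod 73)
7^2 = (7^1)^2 ≡ 7^2 = 49 ≡ 49 (mod 73)
7^4 = (7^2)^2 ≡ 49^2 = 2401 ≡ 65 (mod 73)
7^8 = (7^4)^2 ≡ 65^2 = 4225 ≡ 64 (mod 73)
7^16 = (7^8)^2 ≡ 64^2 = 4096 ≡ 8 (mod 73)
7^20 = 7^16 · 7^4 ≡ 8 · 65 ≡ 9 (mod 73).
So A = 9. Farid then computes K = A^b mod p = 9^7 mod 73.
9^1 ≡ 9 (mod 73)
9^2 = (9^1)^2 ≡ 9^2 = 81 ≡ 8 (mod 73)
9^4 = (9^2)^2 ≡ 8^2 = 64 ≡ 64 (mod 73)
9^7 = 9^4 · 9^2 · 9^1 ≡ 64 · 8 · 9 ≡ 9 (mod 73).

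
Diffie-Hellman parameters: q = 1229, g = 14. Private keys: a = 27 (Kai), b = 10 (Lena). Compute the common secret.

621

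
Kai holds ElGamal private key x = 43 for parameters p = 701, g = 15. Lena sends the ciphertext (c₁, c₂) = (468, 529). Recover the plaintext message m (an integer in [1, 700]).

546

Shared mask s = c₁^x mod p = 468^43 mod 701.
468^1 ≡ 468 (mod 701)
468^2 = (468^1)^2 ≡ 468^2 = 219024 ≡ 312 (mod 701)
468^4 = (468^2)^2 ≡ 312^2 = 97344 ≡ 606 (mod 701)
468^8 = (468^4)^2 ≡ 606^2 = 367236 ≡ 613 (mod 701)
468^16 = (468^8)^2 ≡ 613^2 = 375769 ≡ 33 (mod 701)
468^32 = (468^16)^2 ≡ 33^2 = 1089 ≡ 388 (mod 701)
468^43 = 468^32 · 468^8 · 468^2 · 468^1 ≡ 388 · 613 · 312 · 468 ≡ 580 (mod 701).
So s = 580; s⁻¹ ≡ 168 (mod 701).
m = c₂ · s⁻¹ mod 701 = 529 · 168 mod 701 = 546.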